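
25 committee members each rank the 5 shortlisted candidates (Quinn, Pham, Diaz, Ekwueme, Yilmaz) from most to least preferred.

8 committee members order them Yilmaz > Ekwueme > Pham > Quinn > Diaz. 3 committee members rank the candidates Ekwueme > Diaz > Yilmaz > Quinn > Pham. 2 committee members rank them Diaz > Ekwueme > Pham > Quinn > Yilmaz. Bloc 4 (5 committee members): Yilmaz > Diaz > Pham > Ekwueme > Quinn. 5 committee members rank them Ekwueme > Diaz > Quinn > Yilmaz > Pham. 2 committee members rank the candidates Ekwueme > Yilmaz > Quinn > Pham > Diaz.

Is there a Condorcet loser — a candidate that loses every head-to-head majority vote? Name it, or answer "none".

Quinn

Pairwise majorities:
Quinn vs Pham: Quinn preferred on 3+5+2 = 10 ballots; Pham wins 15–10.
Quinn vs Diaz: 8+2 = 10 for Quinn, 15 for Diaz — Diaz by 15–10.
Quinn vs Ekwueme: Quinn preferred on 0 ballots; Ekwueme wins 25–0.
Quinn vs Yilmaz: Yilmaz, 18–7.
Pham vs Diaz: Diaz, 15–10.
Pham vs Ekwueme: Ekwueme wins 20–5.
Pham vs Yilmaz: Pham is ranked higher on 2 ballots, Yilmaz on 23. Yilmaz wins 23–2.
Diaz vs Ekwueme: Ekwueme, 18–7.
Diaz vs Yilmaz: Diaz preferred on 3+2+5 = 10 ballots; Yilmaz wins 15–10.
Ekwueme vs Yilmaz: 12 to 13, Yilmaz.
Quinn is beaten in every head-to-head and is the Condorcet loser.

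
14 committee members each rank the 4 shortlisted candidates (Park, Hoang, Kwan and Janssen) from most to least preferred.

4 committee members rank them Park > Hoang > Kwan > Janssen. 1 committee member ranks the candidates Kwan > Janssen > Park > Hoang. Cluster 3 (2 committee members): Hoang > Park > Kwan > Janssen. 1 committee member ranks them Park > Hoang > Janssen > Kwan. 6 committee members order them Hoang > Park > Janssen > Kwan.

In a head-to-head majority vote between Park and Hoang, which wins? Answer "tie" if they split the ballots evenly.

Hoang

Ballots ranking Park above Hoang: 4 + 1 + 1 = 6.
Ballots ranking Hoang above Park: 14 − 6 = 8.
Hoang wins the head-to-head 8–6.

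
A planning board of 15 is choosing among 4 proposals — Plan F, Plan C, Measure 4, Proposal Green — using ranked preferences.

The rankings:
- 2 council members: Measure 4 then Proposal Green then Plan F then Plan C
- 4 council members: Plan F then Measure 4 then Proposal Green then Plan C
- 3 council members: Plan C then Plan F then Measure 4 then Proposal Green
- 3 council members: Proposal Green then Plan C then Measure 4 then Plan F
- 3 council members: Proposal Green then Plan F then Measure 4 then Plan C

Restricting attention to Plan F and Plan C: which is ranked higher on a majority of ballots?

Ballots ranking Plan F above Plan C: 2 + 4 + 3 = 9.
Ballots ranking Plan C above Plan F: 15 − 9 = 6.
Plan F wins the head-to-head 9–6.

Plan F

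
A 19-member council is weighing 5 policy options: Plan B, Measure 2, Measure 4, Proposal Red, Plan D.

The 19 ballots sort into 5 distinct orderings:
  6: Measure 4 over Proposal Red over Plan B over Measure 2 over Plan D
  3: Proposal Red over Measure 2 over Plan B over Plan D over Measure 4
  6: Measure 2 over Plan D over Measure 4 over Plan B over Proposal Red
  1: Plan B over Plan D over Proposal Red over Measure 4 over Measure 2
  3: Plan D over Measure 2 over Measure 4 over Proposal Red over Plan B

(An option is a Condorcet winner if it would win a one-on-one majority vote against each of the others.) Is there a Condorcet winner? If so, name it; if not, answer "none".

none

Pairwise majorities:
Plan B–Measure 2: Measure 2 12–7.
Plan B vs Measure 4: Measure 4 wins 15–4.
Plan B vs Proposal Red: Proposal Red, 12–7.
Plan B vs Plan D: Plan B wins 10–9.
Measure 2 vs Measure 4: Measure 2 wins 12–7.
Measure 2 vs Proposal Red: Proposal Red wins 10–9.
Measure 2–Plan D: Measure 2 15–4.
Measure 4 vs Proposal Red: Measure 4 wins 15–4.
Measure 4 vs Plan D: Plan D, 13–6.
Proposal Red vs Plan D: Plan D wins 10–9.
Every option loses at least once (Plan B loses to Measure 2; Measure 2 loses to Proposal Red; Measure 4 loses to Measure 2; Proposal Red loses to Measure 4; Plan D loses to Plan B). The majority relation contains the cycle Plan B → Plan D → Measure 4 → Plan B, so there is no Condorcet winner.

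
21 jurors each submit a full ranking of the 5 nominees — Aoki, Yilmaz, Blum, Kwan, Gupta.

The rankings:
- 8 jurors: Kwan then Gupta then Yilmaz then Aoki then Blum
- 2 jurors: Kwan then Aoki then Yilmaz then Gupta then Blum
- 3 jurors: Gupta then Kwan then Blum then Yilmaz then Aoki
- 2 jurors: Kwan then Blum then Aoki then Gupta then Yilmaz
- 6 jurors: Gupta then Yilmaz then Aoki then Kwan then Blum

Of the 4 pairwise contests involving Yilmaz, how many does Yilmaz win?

Yilmaz against each rival (21 jurors):
Yilmaz vs Aoki: Yilmaz preferred on 8+3+6 = 17 ballots; Yilmaz wins 17–4.
Yilmaz vs Blum: Yilmaz is ranked higher on 8+2+6 = 16 ballots, Blum on 5. Yilmaz wins 16–5.
Yilmaz vs Kwan: Kwan wins 15–6.
Yilmaz–Gupta: Gupta 19–2.
Yilmaz beats Aoki, Blum; loses to Kwan, Gupta — 2 pairwise wins.

2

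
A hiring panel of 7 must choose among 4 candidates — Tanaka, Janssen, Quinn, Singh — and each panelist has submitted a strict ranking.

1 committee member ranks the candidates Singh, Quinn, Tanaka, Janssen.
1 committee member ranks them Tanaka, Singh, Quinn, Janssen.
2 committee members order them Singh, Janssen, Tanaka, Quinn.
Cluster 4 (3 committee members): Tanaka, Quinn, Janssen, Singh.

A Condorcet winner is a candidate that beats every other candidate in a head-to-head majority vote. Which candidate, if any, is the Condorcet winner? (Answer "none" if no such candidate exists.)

Tanaka

Check each pair by majority over 7 ballots:
Tanaka vs Janssen: Tanaka preferred on 1+1+3 = 5 ballots; Tanaka wins 5–2.
Tanaka vs Quinn: 1+2+3 = 6 for Tanaka, 1 for Quinn — Tanaka by 6–1.
Tanaka vs Singh: 1+3 = 4 for Tanaka, 3 for Singh — Tanaka by 4–3.
Janssen vs Quinn: 2 for Janssen, 5 for Quinn — Quinn by 5–2.
Janssen vs Singh: Janssen is ranked higher on 3 ballots, Singh on 4. Singh wins 4–3.
Quinn vs Singh: Quinn is ranked higher on 3 ballots, Singh on 4. Singh wins 4–3.
Tanaka beats each of Janssen, Quinn, Singh — Tanaka is the Condorcet winner.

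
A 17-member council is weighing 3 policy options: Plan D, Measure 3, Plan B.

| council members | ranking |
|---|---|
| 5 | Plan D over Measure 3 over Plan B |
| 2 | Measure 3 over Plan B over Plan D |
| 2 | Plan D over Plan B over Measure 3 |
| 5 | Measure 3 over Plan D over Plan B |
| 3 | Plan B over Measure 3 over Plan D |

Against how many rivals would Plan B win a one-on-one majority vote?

0

Plan B against each rival (17 council members):
Plan B vs Plan D: Plan D, 12–5.
Plan B–Measure 3: Measure 3 12–5.
Plan B beats no one; loses to Plan D, Measure 3 — 0 pairwise wins.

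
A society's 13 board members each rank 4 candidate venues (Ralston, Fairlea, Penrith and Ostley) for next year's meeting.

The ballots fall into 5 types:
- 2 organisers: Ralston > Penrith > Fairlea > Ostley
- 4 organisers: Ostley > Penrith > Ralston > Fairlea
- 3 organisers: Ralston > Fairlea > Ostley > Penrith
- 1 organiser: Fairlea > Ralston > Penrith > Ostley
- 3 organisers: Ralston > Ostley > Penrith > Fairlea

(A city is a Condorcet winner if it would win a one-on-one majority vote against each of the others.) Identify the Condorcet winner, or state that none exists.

Ralston

Pairwise majorities:
Ralston vs Fairlea: Ralston is ranked higher on 2+4+3+3 = 12 ballots, Fairlea on 1. Ralston wins 12–1.
Ralston vs Penrith: 2+3+1+3 = 9 for Ralston, 4 for Penrith — Ralston by 9–4.
Ralston vs Ostley: Ralston wins 9–4.
Fairlea–Penrith: Penrith 9–4.
Fairlea vs Ostley: Ostley, 7–6.
Penrith vs Ostley: Ostley wins 10–3.
Ralston beats each of Fairlea, Penrith, Ostley — Ralston is the Condorcet winner.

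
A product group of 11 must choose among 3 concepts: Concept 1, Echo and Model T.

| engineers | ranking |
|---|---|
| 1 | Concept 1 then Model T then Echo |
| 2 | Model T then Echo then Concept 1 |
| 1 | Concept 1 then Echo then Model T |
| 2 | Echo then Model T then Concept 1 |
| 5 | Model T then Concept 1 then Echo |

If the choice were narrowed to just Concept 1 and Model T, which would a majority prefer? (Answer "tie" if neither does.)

Model T

Ballots ranking Concept 1 above Model T: 1 + 1 = 2.
Ballots ranking Model T above Concept 1: 11 − 2 = 9.
Model T wins the head-to-head 9–2.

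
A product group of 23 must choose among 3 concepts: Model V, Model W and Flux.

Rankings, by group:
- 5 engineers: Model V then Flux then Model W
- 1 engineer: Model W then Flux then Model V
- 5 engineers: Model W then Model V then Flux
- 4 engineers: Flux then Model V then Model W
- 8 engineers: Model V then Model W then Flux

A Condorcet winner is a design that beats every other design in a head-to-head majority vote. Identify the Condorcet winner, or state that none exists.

Model V

Head-to-head results (23 engineers):
Model V–Model W: Model V 17–6.
Model V vs Flux: Model V, 18–5.
Model W vs Flux: Model W, 14–9.
Model V wins every pairwise contest, so Model V is the Condorcet winner.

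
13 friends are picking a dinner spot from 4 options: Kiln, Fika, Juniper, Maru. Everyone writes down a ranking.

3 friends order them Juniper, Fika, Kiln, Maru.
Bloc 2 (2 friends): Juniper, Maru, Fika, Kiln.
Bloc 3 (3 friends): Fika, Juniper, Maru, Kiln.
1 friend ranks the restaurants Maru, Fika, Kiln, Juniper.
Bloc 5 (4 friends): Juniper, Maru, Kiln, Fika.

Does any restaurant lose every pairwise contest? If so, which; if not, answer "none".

Kiln

Pairwise majorities:
Kiln–Fika: Fika 9–4.
Kiln vs Juniper: Kiln is ranked higher on 1 ballot, Juniper on 12. Juniper wins 12–1.
Kiln vs Maru: Maru wins 10–3.
Fika vs Juniper: Juniper, 9–4.
Fika vs Maru: Fika is ranked higher on 3+3 = 6 ballots, Maru on 7. Maru wins 7–6.
Juniper vs Maru: Juniper wins 12–1.
Kiln loses to every other restaurant — it is the Condorcet loser.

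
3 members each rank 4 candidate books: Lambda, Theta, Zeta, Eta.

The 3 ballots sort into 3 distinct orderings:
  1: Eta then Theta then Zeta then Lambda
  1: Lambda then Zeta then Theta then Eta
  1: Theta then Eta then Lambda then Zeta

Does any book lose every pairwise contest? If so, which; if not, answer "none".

Pairwise majorities:
Lambda vs Theta: Theta, 2–1.
Lambda vs Zeta: Lambda, 2–1.
Lambda vs Eta: Eta wins 2–1.
Theta vs Zeta: 2 to 1, Theta.
Theta vs Eta: Theta, 2–1.
Zeta–Eta: Eta 2–1.
Zeta is beaten in every head-to-head and is the Condorcet loser.

Zeta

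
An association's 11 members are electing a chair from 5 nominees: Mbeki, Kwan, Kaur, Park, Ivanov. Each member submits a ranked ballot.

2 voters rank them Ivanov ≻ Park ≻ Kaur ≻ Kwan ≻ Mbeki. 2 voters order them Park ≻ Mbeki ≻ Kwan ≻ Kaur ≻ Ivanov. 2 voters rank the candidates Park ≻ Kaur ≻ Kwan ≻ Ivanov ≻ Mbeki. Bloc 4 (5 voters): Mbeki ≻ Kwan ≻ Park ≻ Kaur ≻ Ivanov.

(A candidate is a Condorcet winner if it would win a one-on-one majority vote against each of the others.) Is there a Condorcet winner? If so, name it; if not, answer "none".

Park

Pairwise majorities:
Mbeki vs Kwan: Mbeki is ranked higher on 2+5 = 7 ballots, Kwan on 4. Mbeki wins 7–4.
Mbeki vs Kaur: 2+5 = 7 for Mbeki, 4 for Kaur — Mbeki by 7–4.
Mbeki vs Park: Mbeki is ranked higher on 5 ballots, Park on 6. Park wins 6–5.
Mbeki vs Ivanov: 2+5 = 7 for Mbeki, 4 for Ivanov — Mbeki by 7–4.
Kwan vs Kaur: 7 to 4, Kwan.
Kwan vs Park: Kwan is ranked higher on 5 ballots, Park on 6. Park wins 6–5.
Kwan vs Ivanov: 9 to 2, Kwan.
Kaur vs Park: Kaur preferred on 0 ballots; Park wins 11–0.
Kaur vs Ivanov: 2+2+5 = 9 for Kaur, 2 for Ivanov — Kaur by 9–2.
Park vs Ivanov: Park is ranked higher on 2+2+5 = 9 ballots, Ivanov on 2. Park wins 9–2.
Park wins every pairwise contest, so Park is the Condorcet winner.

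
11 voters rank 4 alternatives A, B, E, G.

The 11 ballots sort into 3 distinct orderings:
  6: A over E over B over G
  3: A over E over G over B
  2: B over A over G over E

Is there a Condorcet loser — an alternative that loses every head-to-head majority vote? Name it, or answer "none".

G

Head-to-head results (11 voters):
A–B: A 9–2.
A vs E: A, 11–0.
A vs G: A is ranked higher on 6+3+2 = 11 ballots, G on 0. A wins 11–0.
B vs E: B is ranked higher on 2 ballots, E on 9. E wins 9–2.
B vs G: B, 8–3.
E–G: E 9–2.
G loses to every other alternative — it is the Condorcet loser.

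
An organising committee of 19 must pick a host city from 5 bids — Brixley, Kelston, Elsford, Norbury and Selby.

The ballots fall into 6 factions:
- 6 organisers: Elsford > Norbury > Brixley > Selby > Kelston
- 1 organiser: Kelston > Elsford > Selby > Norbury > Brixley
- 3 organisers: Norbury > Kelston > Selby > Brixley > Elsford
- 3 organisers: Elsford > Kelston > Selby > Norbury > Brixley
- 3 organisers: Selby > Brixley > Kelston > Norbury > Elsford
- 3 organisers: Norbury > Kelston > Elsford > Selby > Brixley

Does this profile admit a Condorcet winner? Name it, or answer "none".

none

Head-to-head results (19 organisers):
Brixley vs Kelston: Brixley is ranked higher on 6+3 = 9 ballots, Kelston on 10. Kelston wins 10–9.
Brixley vs Elsford: Brixley is ranked higher on 3+3 = 6 ballots, Elsford on 13. Elsford wins 13–6.
Brixley vs Norbury: 3 to 16, Norbury.
Brixley vs Selby: Brixley is ranked higher on 6 ballots, Selby on 13. Selby wins 13–6.
Kelston vs Elsford: 1+3+3+3 = 10 for Kelston, 9 for Elsford — Kelston by 10–9.
Kelston vs Norbury: 1+3+3 = 7 for Kelston, 12 for Norbury — Norbury by 12–7.
Kelston vs Selby: 1+3+3+3 = 10 for Kelston, 9 for Selby — Kelston by 10–9.
Elsford vs Norbury: 10 to 9, Elsford.
Elsford vs Selby: 6+1+3+3 = 13 for Elsford, 6 for Selby — Elsford by 13–6.
Norbury vs Selby: Norbury preferred on 6+3+3 = 12 ballots; Norbury wins 12–7.
No city is unbeaten: Brixley loses to Kelston; Kelston loses to Norbury; Elsford loses to Kelston; Norbury loses to Elsford; Selby loses to Kelston. In particular Kelston → Elsford → Norbury → Kelston is a majority cycle — no Condorcet winner exists.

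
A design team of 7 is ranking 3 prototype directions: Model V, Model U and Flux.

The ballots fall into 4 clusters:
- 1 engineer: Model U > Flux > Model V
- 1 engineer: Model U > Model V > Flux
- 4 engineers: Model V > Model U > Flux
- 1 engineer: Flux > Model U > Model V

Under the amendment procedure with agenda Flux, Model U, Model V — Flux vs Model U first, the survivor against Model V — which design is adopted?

Model V

Round 1: Flux vs Model U — 1–6, Model U advances.
Round 2: Model U vs Model V — 3–4, Model V advances.
Model V survives the agenda.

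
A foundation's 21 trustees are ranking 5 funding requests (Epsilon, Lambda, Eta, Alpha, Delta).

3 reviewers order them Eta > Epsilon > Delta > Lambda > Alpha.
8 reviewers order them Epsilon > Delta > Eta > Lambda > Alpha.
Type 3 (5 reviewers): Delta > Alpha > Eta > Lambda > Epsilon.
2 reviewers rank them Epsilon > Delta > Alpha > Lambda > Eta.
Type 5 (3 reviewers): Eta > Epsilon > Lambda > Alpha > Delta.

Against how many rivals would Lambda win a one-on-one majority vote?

1

Lambda against each rival (21 reviewers):
Lambda vs Epsilon: 5 for Lambda, 16 for Epsilon — Epsilon by 16–5.
Lambda vs Eta: Lambda preferred on 2 ballots; Eta wins 19–2.
Lambda vs Alpha: Lambda wins 14–7.
Lambda–Delta: Delta 18–3.
Lambda beats Alpha; loses to Epsilon, Eta, Delta — 1 pairwise win.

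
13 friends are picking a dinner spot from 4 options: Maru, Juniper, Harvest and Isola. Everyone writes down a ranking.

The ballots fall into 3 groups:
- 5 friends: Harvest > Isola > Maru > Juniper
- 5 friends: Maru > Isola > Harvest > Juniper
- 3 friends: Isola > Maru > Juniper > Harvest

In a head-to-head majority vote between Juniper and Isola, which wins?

No ballot ranks Juniper above Isola: 0.
Ballots ranking Isola above Juniper: 13 − 0 = 13.
Isola wins the head-to-head 13–0.

Isola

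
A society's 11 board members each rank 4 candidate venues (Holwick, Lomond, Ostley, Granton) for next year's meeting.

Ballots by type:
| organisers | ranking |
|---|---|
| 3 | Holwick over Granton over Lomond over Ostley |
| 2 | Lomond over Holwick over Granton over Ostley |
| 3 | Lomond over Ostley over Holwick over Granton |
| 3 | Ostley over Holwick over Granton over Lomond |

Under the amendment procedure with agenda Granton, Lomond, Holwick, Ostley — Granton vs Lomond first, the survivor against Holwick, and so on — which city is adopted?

Round 1: Granton vs Lomond — 6–5, Granton advances.
Round 2: Granton vs Holwick — 0–11, Holwick advances.
Round 3: Holwick vs Ostley — 5–6, Ostley advances.
The agenda winner is Ostley.

Ostley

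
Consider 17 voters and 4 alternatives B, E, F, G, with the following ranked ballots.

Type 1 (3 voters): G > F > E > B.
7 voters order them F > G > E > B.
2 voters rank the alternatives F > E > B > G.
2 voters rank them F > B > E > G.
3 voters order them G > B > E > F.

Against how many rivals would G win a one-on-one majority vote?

G against each rival (17 voters):
G vs B: 3+7+3 = 13 for G, 4 for B — G by 13–4.
G–E: G 13–4.
G vs F: F wins 11–6.
G beats B, E; loses to F — 2 pairwise wins.

2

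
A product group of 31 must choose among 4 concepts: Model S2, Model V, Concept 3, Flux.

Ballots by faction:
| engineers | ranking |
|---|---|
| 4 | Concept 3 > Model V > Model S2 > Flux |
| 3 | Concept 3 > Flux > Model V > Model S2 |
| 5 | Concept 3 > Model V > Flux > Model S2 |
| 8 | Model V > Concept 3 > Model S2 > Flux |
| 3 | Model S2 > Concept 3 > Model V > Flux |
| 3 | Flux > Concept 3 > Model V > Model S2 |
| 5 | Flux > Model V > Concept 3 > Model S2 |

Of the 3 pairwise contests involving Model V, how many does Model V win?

Model V against each rival (31 engineers):
Model V vs Model S2: Model V, 28–3.
Model V vs Concept 3: Concept 3 wins 18–13.
Model V vs Flux: Model V wins 20–11.
Model V beats Model S2, Flux; loses to Concept 3 — 2 pairwise wins.

2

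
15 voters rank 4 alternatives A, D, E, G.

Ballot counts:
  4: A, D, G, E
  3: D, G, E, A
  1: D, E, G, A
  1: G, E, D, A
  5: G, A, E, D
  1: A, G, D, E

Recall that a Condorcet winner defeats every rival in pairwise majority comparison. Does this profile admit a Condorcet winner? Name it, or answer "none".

Check each pair by majority over 15 ballots:
A vs D: A, 10–5.
A–E: A 10–5.
A vs G: G wins 10–5.
D–E: D 9–6.
D vs G: D, 8–7.
E vs G: G wins 14–1.
Each alternative drops at least one matchup (A loses to G; D loses to A; E loses to A; G loses to D); the cycle A beats D beats G beats A rules out a Condorcet winner.

none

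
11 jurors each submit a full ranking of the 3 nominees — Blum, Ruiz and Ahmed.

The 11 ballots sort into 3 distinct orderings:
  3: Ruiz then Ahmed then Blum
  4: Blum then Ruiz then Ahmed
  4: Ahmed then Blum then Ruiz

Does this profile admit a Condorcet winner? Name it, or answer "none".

none

Check each pair by majority over 11 ballots:
Blum vs Ruiz: 4+4 = 8 for Blum, 3 for Ruiz — Blum by 8–3.
Blum vs Ahmed: Ahmed, 7–4.
Ruiz vs Ahmed: Ruiz is ranked higher on 3+4 = 7 ballots, Ahmed on 4. Ruiz wins 7–4.
Each nominee drops at least one matchup (Blum loses to Ahmed; Ruiz loses to Blum; Ahmed loses to Ruiz); the cycle Blum > Ruiz > Ahmed > Blum rules out a Condorcet winner.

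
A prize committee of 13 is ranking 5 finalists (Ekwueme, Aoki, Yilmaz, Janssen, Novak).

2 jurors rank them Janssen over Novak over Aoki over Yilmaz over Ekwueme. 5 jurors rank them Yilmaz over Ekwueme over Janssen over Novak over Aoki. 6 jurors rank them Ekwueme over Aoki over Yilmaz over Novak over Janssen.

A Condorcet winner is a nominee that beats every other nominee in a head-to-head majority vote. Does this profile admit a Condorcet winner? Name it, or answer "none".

none

Check each pair by majority over 13 ballots:
Ekwueme vs Aoki: Ekwueme wins 11–2.
Ekwueme–Yilmaz: Yilmaz 7–6.
Ekwueme vs Janssen: Ekwueme wins 11–2.
Ekwueme vs Novak: 11 to 2, Ekwueme.
Aoki vs Yilmaz: 2+6 = 8 for Aoki, 5 for Yilmaz — Aoki by 8–5.
Aoki vs Janssen: Aoki is ranked higher on 6 ballots, Janssen on 7. Janssen wins 7–6.
Aoki vs Novak: Novak wins 7–6.
Yilmaz vs Janssen: 11 to 2, Yilmaz.
Yilmaz–Novak: Yilmaz 11–2.
Janssen vs Novak: Janssen wins 7–6.
Every nominee loses at least once (Ekwueme loses to Yilmaz; Aoki loses to Ekwueme; Yilmaz loses to Aoki; Janssen loses to Ekwueme; Novak loses to Ekwueme). The majority relation contains the cycle Ekwueme → Aoki → Yilmaz → Ekwueme, so there is no Condorcet winner.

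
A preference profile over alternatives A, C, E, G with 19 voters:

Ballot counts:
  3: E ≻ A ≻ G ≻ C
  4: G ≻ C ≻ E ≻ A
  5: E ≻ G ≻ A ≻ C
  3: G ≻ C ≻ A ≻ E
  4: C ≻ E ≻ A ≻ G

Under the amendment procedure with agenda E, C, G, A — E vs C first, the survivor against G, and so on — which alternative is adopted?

Round 1: E vs C — 8–11, C advances.
Round 2: C vs G — 4–15, G advances.
Round 3: G vs A — 12–7, G advances.
The agenda winner is G.

G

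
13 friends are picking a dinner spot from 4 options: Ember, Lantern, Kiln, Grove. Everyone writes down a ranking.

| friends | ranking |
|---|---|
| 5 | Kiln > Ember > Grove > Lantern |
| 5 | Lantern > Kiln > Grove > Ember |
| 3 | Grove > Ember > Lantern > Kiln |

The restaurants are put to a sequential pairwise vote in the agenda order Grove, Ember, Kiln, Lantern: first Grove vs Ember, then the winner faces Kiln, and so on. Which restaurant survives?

Round 1: Grove vs Ember — 8–5, Grove advances.
Round 2: Grove vs Kiln — 3–10, Kiln advances.
Round 3: Kiln vs Lantern — 5–8, Lantern advances.
Lantern survives the agenda.

Lantern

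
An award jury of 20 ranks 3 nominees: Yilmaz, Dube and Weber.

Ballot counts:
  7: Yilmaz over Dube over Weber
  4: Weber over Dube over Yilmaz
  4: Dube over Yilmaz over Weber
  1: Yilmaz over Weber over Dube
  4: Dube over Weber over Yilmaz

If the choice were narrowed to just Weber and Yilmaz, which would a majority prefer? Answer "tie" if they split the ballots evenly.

Ballots ranking Weber above Yilmaz: 4 + 4 = 8.
Ballots ranking Yilmaz above Weber: 20 − 8 = 12.
Yilmaz wins the head-to-head 12–8.

Yilmaz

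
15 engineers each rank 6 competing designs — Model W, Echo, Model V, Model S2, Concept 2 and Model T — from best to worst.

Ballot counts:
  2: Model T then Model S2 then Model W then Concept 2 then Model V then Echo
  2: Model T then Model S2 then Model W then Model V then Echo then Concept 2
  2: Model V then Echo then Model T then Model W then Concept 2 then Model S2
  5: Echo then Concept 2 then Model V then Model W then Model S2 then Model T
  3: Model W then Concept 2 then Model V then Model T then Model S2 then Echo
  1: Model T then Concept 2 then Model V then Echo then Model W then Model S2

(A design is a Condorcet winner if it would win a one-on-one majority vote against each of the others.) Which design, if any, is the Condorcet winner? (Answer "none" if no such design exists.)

Pairwise majorities:
Model W–Echo: Echo 8–7.
Model W–Model V: Model V 8–7.
Model W–Model S2: Model W 11–4.
Model W vs Concept 2: Model W wins 9–6.
Model W vs Model T: Model W wins 8–7.
Echo vs Model V: Model V wins 10–5.
Echo–Model S2: Echo 8–7.
Echo vs Concept 2: Echo, 9–6.
Echo vs Model T: Model T wins 8–7.
Model V vs Model S2: Model V wins 11–4.
Model V–Concept 2: Concept 2 11–4.
Model V–Model T: Model V 10–5.
Model S2 vs Concept 2: Concept 2, 11–4.
Model S2 vs Model T: Model T, 10–5.
Concept 2 vs Model T: Concept 2 wins 8–7.
Every design loses at least once (Model W loses to Echo; Echo loses to Model V; Model V loses to Concept 2; Model S2 loses to Model W; Concept 2 loses to Model W; Model T loses to Model W). The majority relation contains the cycle Model W beats Concept 2 beats Model V beats Model W, so there is no Condorcet winner.

none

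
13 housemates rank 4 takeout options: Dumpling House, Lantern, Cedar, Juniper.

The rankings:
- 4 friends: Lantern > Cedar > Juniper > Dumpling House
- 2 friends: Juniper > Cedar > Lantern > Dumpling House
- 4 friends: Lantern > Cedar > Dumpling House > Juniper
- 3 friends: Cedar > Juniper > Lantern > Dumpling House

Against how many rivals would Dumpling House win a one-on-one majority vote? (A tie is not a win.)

0

Dumpling House against each rival (13 friends):
Dumpling House vs Lantern: Dumpling House is ranked higher on 0 ballots, Lantern on 13. Lantern wins 13–0.
Dumpling House vs Cedar: 0 to 13, Cedar.
Dumpling House vs Juniper: 4 for Dumpling House, 9 for Juniper — Juniper by 9–4.
Dumpling House beats no one; loses to Lantern, Cedar, Juniper — 0 pairwise wins.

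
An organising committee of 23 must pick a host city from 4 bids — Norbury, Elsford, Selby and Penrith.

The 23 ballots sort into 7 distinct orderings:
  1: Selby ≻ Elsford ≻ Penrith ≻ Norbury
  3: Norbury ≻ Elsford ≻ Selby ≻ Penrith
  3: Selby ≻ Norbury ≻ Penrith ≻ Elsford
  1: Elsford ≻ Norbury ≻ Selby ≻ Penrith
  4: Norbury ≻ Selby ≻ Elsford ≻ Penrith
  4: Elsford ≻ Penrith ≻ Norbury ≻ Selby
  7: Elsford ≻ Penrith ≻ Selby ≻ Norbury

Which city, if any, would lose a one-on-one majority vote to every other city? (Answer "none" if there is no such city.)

none

Head-to-head results (23 organisers):
Norbury–Elsford: Elsford 13–10.
Norbury vs Selby: 3+1+4+4 = 12 for Norbury, 11 for Selby — Norbury by 12–11.
Norbury vs Penrith: Penrith wins 12–11.
Elsford vs Selby: Elsford, 15–8.
Elsford vs Penrith: Elsford preferred on 1+3+1+4+4+7 = 20 ballots; Elsford wins 20–3.
Selby vs Penrith: Selby preferred on 1+3+3+1+4 = 12 ballots; Selby wins 12–11.
No city is winless: Norbury beats Selby; Elsford beats Norbury; Selby beats Penrith; Penrith beats Norbury. There is no Condorcet loser.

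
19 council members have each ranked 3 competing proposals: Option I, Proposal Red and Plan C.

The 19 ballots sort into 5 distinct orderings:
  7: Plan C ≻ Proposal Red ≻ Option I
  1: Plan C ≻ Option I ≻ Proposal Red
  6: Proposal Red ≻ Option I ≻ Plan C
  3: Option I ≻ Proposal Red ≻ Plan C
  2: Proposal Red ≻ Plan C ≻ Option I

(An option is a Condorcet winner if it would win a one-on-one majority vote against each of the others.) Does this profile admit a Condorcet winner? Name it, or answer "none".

Head-to-head results (19 council members):
Option I vs Proposal Red: Proposal Red wins 15–4.
Option I–Plan C: Plan C 10–9.
Proposal Red–Plan C: Proposal Red 11–8.
Proposal Red beats each of Option I, Plan C — Proposal Red is the Condorcet winner.

Proposal Red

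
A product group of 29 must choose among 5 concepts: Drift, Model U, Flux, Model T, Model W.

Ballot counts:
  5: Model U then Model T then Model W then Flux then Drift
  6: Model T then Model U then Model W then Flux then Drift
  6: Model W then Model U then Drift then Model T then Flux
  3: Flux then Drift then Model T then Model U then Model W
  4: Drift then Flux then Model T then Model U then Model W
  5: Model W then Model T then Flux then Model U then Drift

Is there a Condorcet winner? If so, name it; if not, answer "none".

Model T

Check each pair by majority over 29 ballots:
Drift vs Model U: Model U wins 22–7.
Drift–Flux: Flux 19–10.
Drift vs Model T: 6+3+4 = 13 for Drift, 16 for Model T — Model T by 16–13.
Drift vs Model W: Model W wins 22–7.
Model U–Flux: Model U 17–12.
Model U vs Model T: Model T, 18–11.
Model U vs Model W: Model U wins 18–11.
Flux vs Model T: 3+4 = 7 for Flux, 22 for Model T — Model T by 22–7.
Flux vs Model W: 7 to 22, Model W.
Model T vs Model W: Model T, 18–11.
Model T beats each of Drift, Model U, Flux, Model W — Model T is the Condorcet winner.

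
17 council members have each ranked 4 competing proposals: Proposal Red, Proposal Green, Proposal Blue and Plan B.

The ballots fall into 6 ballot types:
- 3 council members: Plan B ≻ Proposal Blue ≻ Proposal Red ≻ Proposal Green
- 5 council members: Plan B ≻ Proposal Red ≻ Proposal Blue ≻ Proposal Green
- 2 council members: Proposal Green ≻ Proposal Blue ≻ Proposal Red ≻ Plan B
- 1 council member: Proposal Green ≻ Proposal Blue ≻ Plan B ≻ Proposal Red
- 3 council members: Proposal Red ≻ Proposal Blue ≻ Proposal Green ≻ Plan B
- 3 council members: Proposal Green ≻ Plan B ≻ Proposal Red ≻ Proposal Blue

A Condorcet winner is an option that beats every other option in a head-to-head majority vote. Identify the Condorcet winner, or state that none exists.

none

Check each pair by majority over 17 ballots:
Proposal Red vs Proposal Green: 3+5+3 = 11 for Proposal Red, 6 for Proposal Green — Proposal Red by 11–6.
Proposal Red vs Proposal Blue: Proposal Red is ranked higher on 5+3+3 = 11 ballots, Proposal Blue on 6. Proposal Red wins 11–6.
Proposal Red vs Plan B: Proposal Red preferred on 2+3 = 5 ballots; Plan B wins 12–5.
Proposal Green vs Proposal Blue: Proposal Green is ranked higher on 2+1+3 = 6 ballots, Proposal Blue on 11. Proposal Blue wins 11–6.
Proposal Green vs Plan B: Proposal Green preferred on 2+1+3+3 = 9 ballots; Proposal Green wins 9–8.
Proposal Blue vs Plan B: 6 to 11, Plan B.
No option is unbeaten: Proposal Red loses to Plan B; Proposal Green loses to Proposal Red; Proposal Blue loses to Proposal Red; Plan B loses to Proposal Green. In particular Proposal Red beats Proposal Green beats Plan B beats Proposal Red is a majority cycle — no Condorcet winner exists.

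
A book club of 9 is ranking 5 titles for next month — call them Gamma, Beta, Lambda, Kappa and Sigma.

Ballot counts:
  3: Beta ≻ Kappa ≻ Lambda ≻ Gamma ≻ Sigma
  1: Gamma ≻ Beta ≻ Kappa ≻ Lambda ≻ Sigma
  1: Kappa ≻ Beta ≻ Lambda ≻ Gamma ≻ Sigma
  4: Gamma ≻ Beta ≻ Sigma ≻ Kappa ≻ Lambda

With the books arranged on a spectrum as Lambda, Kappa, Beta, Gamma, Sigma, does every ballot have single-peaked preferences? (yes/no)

yes

Axis positions: Lambda=1, Kappa=2, Beta=3, Gamma=4, Sigma=5.
Cluster 1 (peak Beta at position 3): ranking walks positions 3-2-1-4-5, expanding outward from the peak — single-peaked.
Cluster 2 (peak Gamma at position 4): ranking walks positions 4-3-2-1-5, expanding outward from the peak — single-peaked.
Cluster 3 (peak Kappa at position 2): ranking walks positions 2-3-1-4-5, expanding outward from the peak — single-peaked.
Cluster 4 (peak Gamma at position 4): ranking walks positions 4-3-5-2-1, expanding outward from the peak — single-peaked.
Every ranking is single-peaked on this axis.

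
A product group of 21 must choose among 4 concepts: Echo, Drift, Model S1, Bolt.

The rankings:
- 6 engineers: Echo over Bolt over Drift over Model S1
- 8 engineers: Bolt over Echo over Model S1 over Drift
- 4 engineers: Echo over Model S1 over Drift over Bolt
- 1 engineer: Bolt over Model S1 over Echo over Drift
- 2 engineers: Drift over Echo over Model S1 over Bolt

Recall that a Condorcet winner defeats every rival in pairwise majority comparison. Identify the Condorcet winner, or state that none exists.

Check each pair by majority over 21 ballots:
Echo vs Drift: 6+8+4+1 = 19 for Echo, 2 for Drift — Echo by 19–2.
Echo vs Model S1: 6+8+4+2 = 20 for Echo, 1 for Model S1 — Echo by 20–1.
Echo vs Bolt: Echo preferred on 6+4+2 = 12 ballots; Echo wins 12–9.
Drift vs Model S1: 8 to 13, Model S1.
Drift vs Bolt: 4+2 = 6 for Drift, 15 for Bolt — Bolt by 15–6.
Model S1 vs Bolt: 6 to 15, Bolt.
Only Echo has no losses; Echo is the Condorcet winner.

Echo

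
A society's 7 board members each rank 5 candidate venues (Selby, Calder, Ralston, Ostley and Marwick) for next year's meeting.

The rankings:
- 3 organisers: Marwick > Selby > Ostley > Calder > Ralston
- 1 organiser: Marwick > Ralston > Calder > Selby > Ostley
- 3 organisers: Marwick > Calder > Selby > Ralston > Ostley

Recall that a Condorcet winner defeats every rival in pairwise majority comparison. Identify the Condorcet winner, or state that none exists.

Check each pair by majority over 7 ballots:
Selby vs Calder: 3 for Selby, 4 for Calder — Calder by 4–3.
Selby vs Ralston: 3+3 = 6 for Selby, 1 for Ralston — Selby by 6–1.
Selby vs Ostley: Selby wins 7–0.
Selby vs Marwick: Selby is ranked higher on 0 ballots, Marwick on 7. Marwick wins 7–0.
Calder–Ralston: Calder 6–1.
Calder vs Ostley: Calder is ranked higher on 1+3 = 4 ballots, Ostley on 3. Calder wins 4–3.
Calder vs Marwick: 0 to 7, Marwick.
Ralston vs Ostley: Ralston, 4–3.
Ralston vs Marwick: 0 to 7, Marwick.
Ostley vs Marwick: 0 for Ostley, 7 for Marwick — Marwick by 7–0.
Only Marwick has no losses; Marwick is the Condorcet winner.

Marwick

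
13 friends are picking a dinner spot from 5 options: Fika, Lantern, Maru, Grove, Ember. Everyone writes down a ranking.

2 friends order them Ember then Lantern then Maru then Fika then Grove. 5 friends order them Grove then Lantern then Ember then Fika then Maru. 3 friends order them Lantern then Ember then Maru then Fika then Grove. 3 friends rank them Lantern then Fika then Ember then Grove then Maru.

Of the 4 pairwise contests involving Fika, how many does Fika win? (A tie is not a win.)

2

Fika against each rival (13 friends):
Fika vs Lantern: 0 to 13, Lantern.
Fika vs Maru: Fika, 8–5.
Fika–Grove: Fika 8–5.
Fika vs Ember: 3 to 10, Ember.
Fika beats Maru, Grove; loses to Lantern, Ember — 2 pairwise wins.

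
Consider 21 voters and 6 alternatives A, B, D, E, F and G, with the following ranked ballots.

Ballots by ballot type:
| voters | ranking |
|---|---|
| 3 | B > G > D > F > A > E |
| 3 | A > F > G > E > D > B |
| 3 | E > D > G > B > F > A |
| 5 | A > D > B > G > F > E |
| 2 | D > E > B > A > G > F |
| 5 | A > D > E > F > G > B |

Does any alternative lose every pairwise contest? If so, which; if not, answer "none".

Pairwise majorities:
A vs B: A is ranked higher on 3+5+5 = 13 ballots, B on 8. A wins 13–8.
A vs D: 13 to 8, A.
A vs E: A is ranked higher on 3+3+5+5 = 16 ballots, E on 5. A wins 16–5.
A vs F: A preferred on 3+5+2+5 = 15 ballots; A wins 15–6.
A vs G: A is ranked higher on 3+5+2+5 = 15 ballots, G on 6. A wins 15–6.
B vs D: 3 to 18, D.
B vs E: E wins 13–8.
B vs F: B is ranked higher on 3+3+5+2 = 13 ballots, F on 8. B wins 13–8.
B vs G: G wins 11–10.
D vs E: D is ranked higher on 3+5+2+5 = 15 ballots, E on 6. D wins 15–6.
D vs F: 3+3+5+2+5 = 18 for D, 3 for F — D by 18–3.
D vs G: 3+5+2+5 = 15 for D, 6 for G — D by 15–6.
E vs F: E preferred on 3+2+5 = 10 ballots; F wins 11–10.
E–G: G 11–10.
F vs G: G wins 13–8.
Each alternative has at least one pairwise win (A beats B; B beats F; D beats B; E beats B; F beats E; G beats B) — no Condorcet loser.

none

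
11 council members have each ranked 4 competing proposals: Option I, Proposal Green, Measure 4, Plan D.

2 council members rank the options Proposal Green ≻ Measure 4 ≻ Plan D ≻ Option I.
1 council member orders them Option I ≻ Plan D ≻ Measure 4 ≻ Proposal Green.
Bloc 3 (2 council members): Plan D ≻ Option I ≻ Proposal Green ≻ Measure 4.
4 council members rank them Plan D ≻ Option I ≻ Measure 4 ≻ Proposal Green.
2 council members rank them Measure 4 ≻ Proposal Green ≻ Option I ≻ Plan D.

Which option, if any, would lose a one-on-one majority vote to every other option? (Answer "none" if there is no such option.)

Pairwise majorities:
Option I vs Proposal Green: Option I preferred on 1+2+4 = 7 ballots; Option I wins 7–4.
Option I vs Measure 4: 7 to 4, Option I.
Option I–Plan D: Plan D 8–3.
Proposal Green vs Measure 4: Measure 4 wins 7–4.
Proposal Green vs Plan D: 4 to 7, Plan D.
Measure 4–Plan D: Plan D 7–4.
Proposal Green loses to every other option — it is the Condorcet loser.

Proposal Green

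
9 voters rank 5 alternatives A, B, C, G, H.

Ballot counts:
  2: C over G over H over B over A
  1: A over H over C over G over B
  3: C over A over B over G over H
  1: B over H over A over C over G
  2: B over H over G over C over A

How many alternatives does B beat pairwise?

B against each rival (9 voters):
B vs A: B preferred on 2+1+2 = 5 ballots; B wins 5–4.
B vs C: 1+2 = 3 for B, 6 for C — C by 6–3.
B vs G: B preferred on 3+1+2 = 6 ballots; B wins 6–3.
B vs H: B preferred on 3+1+2 = 6 ballots; B wins 6–3.
B beats A, G, H; loses to C — 3 pairwise wins.

3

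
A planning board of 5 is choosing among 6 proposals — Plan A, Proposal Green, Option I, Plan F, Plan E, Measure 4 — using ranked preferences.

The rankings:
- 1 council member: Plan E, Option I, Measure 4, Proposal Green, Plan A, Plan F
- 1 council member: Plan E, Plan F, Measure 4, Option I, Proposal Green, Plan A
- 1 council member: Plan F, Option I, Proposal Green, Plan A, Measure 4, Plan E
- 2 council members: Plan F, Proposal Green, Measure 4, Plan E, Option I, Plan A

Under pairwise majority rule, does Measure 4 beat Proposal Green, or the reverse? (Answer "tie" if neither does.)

Proposal Green

Ballots ranking Measure 4 above Proposal Green: 1 + 1 = 2.
Ballots ranking Proposal Green above Measure 4: 5 − 2 = 3.
Proposal Green wins the head-to-head 3–2.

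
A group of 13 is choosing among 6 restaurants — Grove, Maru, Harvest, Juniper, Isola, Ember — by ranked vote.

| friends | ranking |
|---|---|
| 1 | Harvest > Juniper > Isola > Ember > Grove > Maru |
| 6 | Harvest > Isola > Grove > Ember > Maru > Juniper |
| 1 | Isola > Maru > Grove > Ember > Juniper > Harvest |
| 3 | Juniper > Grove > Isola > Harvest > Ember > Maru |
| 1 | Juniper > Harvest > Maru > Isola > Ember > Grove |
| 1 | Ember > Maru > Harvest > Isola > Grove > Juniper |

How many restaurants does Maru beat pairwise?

1

Maru against each rival (13 friends):
Maru–Grove: Grove 10–3.
Maru vs Harvest: 1+1 = 2 for Maru, 11 for Harvest — Harvest by 11–2.
Maru vs Juniper: Maru, 8–5.
Maru vs Isola: 1+1 = 2 for Maru, 11 for Isola — Isola by 11–2.
Maru vs Ember: Ember wins 11–2.
Maru beats Juniper; loses to Grove, Harvest, Isola, Ember — 1 pairwise win.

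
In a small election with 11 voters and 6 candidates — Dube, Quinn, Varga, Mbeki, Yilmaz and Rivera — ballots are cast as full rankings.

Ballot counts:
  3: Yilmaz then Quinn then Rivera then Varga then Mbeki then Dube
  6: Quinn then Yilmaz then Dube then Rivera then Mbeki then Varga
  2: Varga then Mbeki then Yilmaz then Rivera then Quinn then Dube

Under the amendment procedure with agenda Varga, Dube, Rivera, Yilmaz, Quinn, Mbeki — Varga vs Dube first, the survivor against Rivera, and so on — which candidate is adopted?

Round 1: Varga vs Dube — 5–6, Dube advances.
Round 2: Dube vs Rivera — 6–5, Dube advances.
Round 3: Dube vs Yilmaz — 0–11, Yilmaz advances.
Round 4: Yilmaz vs Quinn — 5–6, Quinn advances.
Round 5: Quinn vs Mbeki — 9–2, Quinn advances.
The agenda winner is Quinn.

Quinn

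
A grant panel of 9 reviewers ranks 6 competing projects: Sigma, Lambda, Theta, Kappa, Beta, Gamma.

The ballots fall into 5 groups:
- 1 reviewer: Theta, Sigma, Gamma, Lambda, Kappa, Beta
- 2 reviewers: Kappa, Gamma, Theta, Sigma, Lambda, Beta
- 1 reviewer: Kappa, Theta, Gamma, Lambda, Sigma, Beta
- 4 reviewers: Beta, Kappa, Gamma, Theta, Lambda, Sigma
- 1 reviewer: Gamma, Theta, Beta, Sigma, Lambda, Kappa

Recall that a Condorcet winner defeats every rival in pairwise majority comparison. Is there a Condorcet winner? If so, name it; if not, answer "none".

none

Head-to-head results (9 reviewers):
Sigma vs Lambda: 1+2+1 = 4 for Sigma, 5 for Lambda — Lambda by 5–4.
Sigma vs Theta: Sigma is ranked higher on 0 ballots, Theta on 9. Theta wins 9–0.
Sigma vs Kappa: 1+1 = 2 for Sigma, 7 for Kappa — Kappa by 7–2.
Sigma vs Beta: Sigma is ranked higher on 1+2+1 = 4 ballots, Beta on 5. Beta wins 5–4.
Sigma vs Gamma: Sigma preferred on 1 ballot; Gamma wins 8–1.
Lambda vs Theta: 0 for Lambda, 9 for Theta — Theta by 9–0.
Lambda vs Kappa: 2 to 7, Kappa.
Lambda vs Beta: Lambda is ranked higher on 1+2+1 = 4 ballots, Beta on 5. Beta wins 5–4.
Lambda vs Gamma: Lambda is ranked higher on 0 ballots, Gamma on 9. Gamma wins 9–0.
Theta vs Kappa: Theta is ranked higher on 1+1 = 2 ballots, Kappa on 7. Kappa wins 7–2.
Theta vs Beta: Theta is ranked higher on 1+2+1+1 = 5 ballots, Beta on 4. Theta wins 5–4.
Theta vs Gamma: Theta preferred on 1+1 = 2 ballots; Gamma wins 7–2.
Kappa vs Beta: Kappa is ranked higher on 1+2+1 = 4 ballots, Beta on 5. Beta wins 5–4.
Kappa vs Gamma: 7 to 2, Kappa.
Beta vs Gamma: 4 to 5, Gamma.
Every project loses at least once (Sigma loses to Lambda; Lambda loses to Theta; Theta loses to Kappa; Kappa loses to Beta; Beta loses to Theta; Gamma loses to Kappa). The majority relation contains the cycle Theta > Beta > Kappa > Theta, so there is no Condorcet winner.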